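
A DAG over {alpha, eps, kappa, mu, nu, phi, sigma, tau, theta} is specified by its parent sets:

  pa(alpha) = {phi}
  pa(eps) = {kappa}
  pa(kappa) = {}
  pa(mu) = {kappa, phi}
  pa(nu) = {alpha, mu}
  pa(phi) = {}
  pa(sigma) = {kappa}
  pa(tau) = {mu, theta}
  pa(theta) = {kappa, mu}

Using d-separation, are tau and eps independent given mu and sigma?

There are 4 undirected paths between tau and eps; checking each against the conditioning set {mu, sigma}:
Path 1: tau ← theta ← kappa → eps
  theta is a chain and theta is not conditioned on; kappa is a fork and kappa is not conditioned on — no node blocks this path, so it is active.
Path 2: tau ← theta ← mu ← kappa → eps
  mu is a chain here and mu is conditioned on, so the path is blocked at mu.
Path 3: tau ← mu → theta ← kappa → eps
  mu is a fork here and mu is conditioned on, so the path is blocked at mu.
Path 4: tau ← mu ← kappa → eps
  mu is a chain here and mu is conditioned on, so the path is blocked at mu.
Because an active path exists, tau and eps are not d-separated.

No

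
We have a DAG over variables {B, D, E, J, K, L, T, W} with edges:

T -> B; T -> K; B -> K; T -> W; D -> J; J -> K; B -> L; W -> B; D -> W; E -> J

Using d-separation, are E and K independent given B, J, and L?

5 paths connect E and K; each must be blocked for d-separation to hold:
Path 1: E → J ← D → W → B → K
  B is a chain here and B is conditioned on, so the path is blocked at B.
Path 2: E → J ← D → W → B ← T → K
  J is a collider and J is conditioned on, which opens it; D is a fork and D is not conditioned on; W is a chain and W is not conditioned on; B is a collider and B is conditioned on, which opens it; T is a fork and T is not conditioned on — no node blocks this path, so it is active.
Path 3: E → J ← D → W ← T → B → K
  B is a chain here and B is conditioned on, so the path is blocked at B.
Path 4: E → J ← D → W ← T → K
  J is a collider and J is conditioned on, which opens it; D is a fork and D is not conditioned on; W is a collider and its descendant B is conditioned on, which opens it; T is a fork and T is not conditioned on — no node blocks this path, so it is active.
Path 5: E → J → K
  J is a chain here and J is conditioned on, so the path is blocked at J.
Since the path E → J ← D → W → B ← T → K is active, E and K are not d-separated given {B, J, L}.

No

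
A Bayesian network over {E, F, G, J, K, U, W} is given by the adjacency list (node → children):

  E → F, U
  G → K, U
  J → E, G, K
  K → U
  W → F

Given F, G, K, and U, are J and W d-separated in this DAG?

We examine all 5 paths between J and W:
Path 1: J → E → F ← W
  E is a chain and E is not conditioned on; F is a collider and F is conditioned on, which opens it — no node blocks this path, so it is active.
Path 2: J → K → U ← E → F ← W
  K is a chain here and K is conditioned on, so the path is blocked at K.
Path 3: J → K ← G → U ← E → F ← W
  G is a fork here and G is conditioned on, so the path is blocked at G.
Path 4: J → G → U ← E → F ← W
  G is a chain here and G is conditioned on, so the path is blocked at G.
Path 5: J → G → K → U ← E → F ← W
  G is a chain here and G is conditioned on, so the path is blocked at G.
At least one path is unblocked, so d-separation fails.

No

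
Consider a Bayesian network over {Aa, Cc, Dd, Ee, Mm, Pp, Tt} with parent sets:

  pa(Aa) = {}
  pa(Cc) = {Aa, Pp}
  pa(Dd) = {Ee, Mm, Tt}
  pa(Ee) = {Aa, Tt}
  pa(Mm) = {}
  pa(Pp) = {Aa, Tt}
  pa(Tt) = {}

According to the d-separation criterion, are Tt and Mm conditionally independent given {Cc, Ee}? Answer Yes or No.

Yes — Tt and Mm are d-separated given {Cc, Ee}.

Enumerating the 4 paths from Tt to Mm and testing each for blocking by {Cc, Ee}:
Path 1: Tt → Ee → Dd ← Mm
  Ee is a chain here and Ee is conditioned on, so the path is blocked at Ee.
Path 2: Tt → Pp ← Aa → Ee → Dd ← Mm
  Ee is a chain here and Ee is conditioned on, so the path is blocked at Ee.
Path 3: Tt → Pp → Cc ← Aa → Ee → Dd ← Mm
  Ee is a chain here and Ee is conditioned on, so the path is blocked at Ee.
Path 4: Tt → Dd ← Mm
  Dd is a collider here and neither Dd nor any of its descendants is conditioned on, so the collider stays closed — the path is blocked at Dd.
Every path is blocked, so Tt and Mm are d-separated given {Cc, Ee}.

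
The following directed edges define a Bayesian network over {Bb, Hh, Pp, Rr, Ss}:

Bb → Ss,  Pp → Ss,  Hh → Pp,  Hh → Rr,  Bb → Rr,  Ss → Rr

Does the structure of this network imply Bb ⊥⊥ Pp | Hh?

There are 4 undirected paths between Bb and Pp; checking each against the conditioning set {Hh}:
Path 1: Bb → Rr ← Ss ← Pp
  Rr is a collider here and neither Rr nor any of its descendants is conditioned on, so the collider stays closed — the path is blocked at Rr.
Path 2: Bb → Rr ← Hh → Pp
  Rr is a collider here and neither Rr nor any of its descendants is conditioned on, so the collider stays closed — the path is blocked at Rr.
Path 3: Bb → Ss → Rr ← Hh → Pp
  Rr is a collider here and neither Rr nor any of its descendants is conditioned on, so the collider stays closed — the path is blocked at Rr.
Path 4: Bb → Ss ← Pp
  Ss is a collider here and neither Ss nor any of its descendants is conditioned on, so the collider stays closed — the path is blocked at Ss.
Since every path is blocked, d-separation holds.

Yes — Bb and Pp are d-separated given {Hh}.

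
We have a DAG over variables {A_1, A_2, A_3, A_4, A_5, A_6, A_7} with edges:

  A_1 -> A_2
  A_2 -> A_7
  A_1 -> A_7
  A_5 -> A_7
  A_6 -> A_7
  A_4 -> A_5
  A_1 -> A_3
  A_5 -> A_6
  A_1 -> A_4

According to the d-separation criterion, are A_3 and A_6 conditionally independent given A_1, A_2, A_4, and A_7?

There are 6 undirected paths between A_3 and A_6; checking each against the conditioning set {A_1, A_2, A_4, A_7}:
Path 1: A_3 ← A_1 → A_4 → A_5 → A_7 ← A_6
  A_1 is a fork here and A_1 is conditioned on, so the path is blocked at A_1.
Path 2: A_3 ← A_1 → A_4 → A_5 → A_6
  A_1 is a fork here and A_1 is conditioned on, so the path is blocked at A_1.
Path 3: A_3 ← A_1 → A_7 ← A_5 → A_6
  A_1 is a fork here and A_1 is conditioned on, so the path is blocked at A_1.
Path 4: A_3 ← A_1 → A_7 ← A_6
  A_1 is a fork here and A_1 is conditioned on, so the path is blocked at A_1.
Path 5: A_3 ← A_1 → A_2 → A_7 ← A_5 → A_6
  A_1 is a fork here and A_1 is conditioned on, so the path is blocked at A_1.
Path 6: A_3 ← A_1 → A_2 → A_7 ← A_6
  A_1 is a fork here and A_1 is conditioned on, so the path is blocked at A_1.
All paths are blocked; A_3 ⊥ A_6 | {A_1, A_2, A_4, A_7} holds.

Yes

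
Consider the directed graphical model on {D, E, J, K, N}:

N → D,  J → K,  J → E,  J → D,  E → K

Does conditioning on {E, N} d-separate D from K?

There are 2 undirected paths between D and K; checking each against the conditioning set {E, N}:
  1. D ← J → K — J:fork[open] ⇒ active
  2. D ← J → E → K — J:fork[open]; E:chain[blocks] ⇒ blocked
Because an active path exists, D and K are not d-separated.

No — D and K are not d-separated given {E, N}.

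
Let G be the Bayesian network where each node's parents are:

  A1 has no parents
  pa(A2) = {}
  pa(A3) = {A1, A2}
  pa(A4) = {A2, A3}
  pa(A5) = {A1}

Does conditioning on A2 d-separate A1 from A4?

Enumerating the 2 paths from A1 to A4 and testing each for blocking by {A2}:
  1. A1 → A3 → A4 — A3:chain[open] ⇒ active
  2. A1 → A3 ← A2 → A4 — A3:collider[blocks]; A2:fork[blocks] ⇒ blocked
Since the path A1 → A3 → A4 is active, A1 and A4 are not d-separated given {A2}.

No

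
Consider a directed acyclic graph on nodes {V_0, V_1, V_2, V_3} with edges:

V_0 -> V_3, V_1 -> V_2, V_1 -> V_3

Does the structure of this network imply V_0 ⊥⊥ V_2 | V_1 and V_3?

The only undirected path from V_0 to V_2 is:
Path 1: V_0 → V_3 ← V_1 → V_2
  V_1 is a fork here and V_1 is conditioned on, so the path is blocked at V_1.
Every path is blocked, so V_0 and V_2 are d-separated given {V_1, V_3}.

Yes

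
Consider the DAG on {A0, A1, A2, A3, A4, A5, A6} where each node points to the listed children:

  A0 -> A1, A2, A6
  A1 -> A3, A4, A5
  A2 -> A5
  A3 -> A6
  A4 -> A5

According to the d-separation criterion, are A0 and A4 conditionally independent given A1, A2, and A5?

We examine all 6 paths between A0 and A4:
Path 1: A0 → A6 ← A3 ← A1 → A4
  A6 is a collider here and neither A6 nor any of its descendants is conditioned on, so the collider stays closed — the path is blocked at A6.
Path 2: A0 → A6 ← A3 ← A1 → A5 ← A4
  A6 is a collider here and neither A6 nor any of its descendants is conditioned on, so the collider stays closed — the path is blocked at A6.
Path 3: A0 → A1 → A4
  A1 is a chain here and A1 is conditioned on, so the path is blocked at A1.
Path 4: A0 → A1 → A5 ← A4
  A1 is a chain here and A1 is conditioned on, so the path is blocked at A1.
Path 5: A0 → A2 → A5 ← A4
  A2 is a chain here and A2 is conditioned on, so the path is blocked at A2.
Path 6: A0 → A2 → A5 ← A1 → A4
  A2 is a chain here and A2 is conditioned on, so the path is blocked at A2.
All paths are blocked; A0 ⊥ A4 | {A1, A2, A5} holds.

Yes — A0 and A4 are d-separated given {A1, A2, A5}.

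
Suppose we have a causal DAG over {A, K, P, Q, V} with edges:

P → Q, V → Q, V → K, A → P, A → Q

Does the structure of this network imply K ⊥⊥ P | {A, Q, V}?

Yes

2 paths connect K and P; each must be blocked for d-separation to hold:
Path 1: K ← V → Q ← A → P
  V is a fork here and V is conditioned on, so the path is blocked at V.
Path 2: K ← V → Q ← P
  V is a fork here and V is conditioned on, so the path is blocked at V.
All paths are blocked; K ⊥ P | {A, Q, V} holds.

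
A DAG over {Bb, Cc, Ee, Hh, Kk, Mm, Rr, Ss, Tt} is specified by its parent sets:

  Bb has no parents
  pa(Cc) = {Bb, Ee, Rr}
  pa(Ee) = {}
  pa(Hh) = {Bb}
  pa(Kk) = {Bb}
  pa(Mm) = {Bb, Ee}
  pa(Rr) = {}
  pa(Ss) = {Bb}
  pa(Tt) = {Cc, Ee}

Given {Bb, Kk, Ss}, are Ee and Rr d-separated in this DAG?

Yes

There are 3 undirected paths between Ee and Rr; checking each against the conditioning set {Bb, Kk, Ss}:
  1. Ee → Cc ← Rr — Cc:collider[blocks] ⇒ blocked
  2. Ee → Tt ← Cc ← Rr — Tt:collider[blocks]; Cc:chain[open] ⇒ blocked
  3. Ee → Mm ← Bb → Cc ← Rr — Mm:collider[blocks]; Bb:fork[blocks]; Cc:collider[blocks] ⇒ blocked
Every path is blocked, so Ee and Rr are d-separated given {Bb, Kk, Ss}.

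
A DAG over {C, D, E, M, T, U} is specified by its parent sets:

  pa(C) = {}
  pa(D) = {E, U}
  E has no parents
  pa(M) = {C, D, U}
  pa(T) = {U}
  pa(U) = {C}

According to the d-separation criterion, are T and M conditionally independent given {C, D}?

Enumerating the 3 paths from T to M and testing each for blocking by {C, D}:
Path 1: T ← U → M
  U is a fork and U is not conditioned on — no node blocks this path, so it is active.
Path 2: T ← U ← C → M
  C is a fork here and C is conditioned on, so the path is blocked at C.
Path 3: T ← U → D → M
  D is a chain here and D is conditioned on, so the path is blocked at D.
Because an active path exists, T and M are not d-separated.

No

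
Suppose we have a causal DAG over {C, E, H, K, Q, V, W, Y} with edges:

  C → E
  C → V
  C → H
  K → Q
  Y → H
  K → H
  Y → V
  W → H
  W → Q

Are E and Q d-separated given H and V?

We examine all 4 paths between E and Q:
Path 1: E ← C → V ← Y → H ← W → Q
  C is a fork and C is not conditioned on; V is a collider and V is conditioned on, which opens it; Y is a fork and Y is not conditioned on; H is a collider and H is conditioned on, which opens it; W is a fork and W is not conditioned on — no node blocks this path, so it is active.
Path 2: E ← C → V ← Y → H ← K → Q
  C is a fork and C is not conditioned on; V is a collider and V is conditioned on, which opens it; Y is a fork and Y is not conditioned on; H is a collider and H is conditioned on, which opens it; K is a fork and K is not conditioned on — no node blocks this path, so it is active.
Path 3: E ← C → H ← W → Q
  C is a fork and C is not conditioned on; H is a collider and H is conditioned on, which opens it; W is a fork and W is not conditioned on — no node blocks this path, so it is active.
Path 4: E ← C → H ← K → Q
  C is a fork and C is not conditioned on; H is a collider and H is conditioned on, which opens it; K is a fork and K is not conditioned on — no node blocks this path, so it is active.
Because an active path exists, E and Q are not d-separated.

No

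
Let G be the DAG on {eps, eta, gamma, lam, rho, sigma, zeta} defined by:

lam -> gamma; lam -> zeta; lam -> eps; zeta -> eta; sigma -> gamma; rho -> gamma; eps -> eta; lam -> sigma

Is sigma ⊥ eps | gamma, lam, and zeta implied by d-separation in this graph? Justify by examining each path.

Yes

Enumerating the 4 paths from sigma to eps and testing each for blocking by {gamma, lam, zeta}:
Path 1: sigma → gamma ← lam → zeta → eta ← eps
  lam is a fork here and lam is conditioned on, so the path is blocked at lam.
Path 2: sigma → gamma ← lam → eps
  lam is a fork here and lam is conditioned on, so the path is blocked at lam.
Path 3: sigma ← lam → zeta → eta ← eps
  lam is a fork here and lam is conditioned on, so the path is blocked at lam.
Path 4: sigma ← lam → eps
  lam is a fork here and lam is conditioned on, so the path is blocked at lam.
All paths are blocked; sigma ⊥ eps | {gamma, lam, zeta} holds.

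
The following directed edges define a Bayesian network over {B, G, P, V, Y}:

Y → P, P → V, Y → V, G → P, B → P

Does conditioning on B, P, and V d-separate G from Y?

Enumerating the 2 paths from G to Y and testing each for blocking by {B, P, V}:
Path 1: G → P ← Y
  P is a collider and P is conditioned on, which opens it — no node blocks this path, so it is active.
Path 2: G → P → V ← Y
  P is a chain here and P is conditioned on, so the path is blocked at P.
Because an active path exists, G and Y are not d-separated.

No — G and Y are not d-separated given {B, P, V}.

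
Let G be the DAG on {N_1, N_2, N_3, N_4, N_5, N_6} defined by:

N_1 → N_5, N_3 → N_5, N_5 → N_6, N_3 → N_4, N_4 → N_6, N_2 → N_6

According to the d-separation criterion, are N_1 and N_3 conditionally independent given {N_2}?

Enumerating the 2 paths from N_1 to N_3 and testing each for blocking by {N_2}:
Path 1: N_1 → N_5 → N_6 ← N_4 ← N_3
  N_6 is a collider here and neither N_6 nor any of its descendants is conditioned on, so the collider stays closed — the path is blocked at N_6.
Path 2: N_1 → N_5 ← N_3
  N_5 is a collider here and neither N_5 nor any of its descendants is conditioned on, so the collider stays closed — the path is blocked at N_5.
All paths are blocked; N_1 ⊥ N_3 | {N_2} holds.

Yes — N_1 and N_3 are d-separated given {N_2}.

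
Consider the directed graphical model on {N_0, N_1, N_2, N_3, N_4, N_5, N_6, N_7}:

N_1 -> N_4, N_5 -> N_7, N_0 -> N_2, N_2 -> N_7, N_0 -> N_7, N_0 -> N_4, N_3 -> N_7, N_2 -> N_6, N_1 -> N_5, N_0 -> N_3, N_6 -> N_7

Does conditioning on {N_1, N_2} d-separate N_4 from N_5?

Yes — N_4 and N_5 are d-separated given {N_1, N_2}.

There are 5 undirected paths between N_4 and N_5; checking each against the conditioning set {N_1, N_2}:
Path 1: N_4 ← N_0 → N_3 → N_7 ← N_5
  N_7 is a collider here and neither N_7 nor any of its descendants is conditioned on, so the collider stays closed — the path is blocked at N_7.
Path 2: N_4 ← N_0 → N_2 → N_6 → N_7 ← N_5
  N_2 is a chain here and N_2 is conditioned on, so the path is blocked at N_2.
Path 3: N_4 ← N_0 → N_2 → N_7 ← N_5
  N_2 is a chain here and N_2 is conditioned on, so the path is blocked at N_2.
Path 4: N_4 ← N_0 → N_7 ← N_5
  N_7 is a collider here and neither N_7 nor any of its descendants is conditioned on, so the collider stays closed — the path is blocked at N_7.
Path 5: N_4 ← N_1 → N_5
  N_1 is a fork here and N_1 is conditioned on, so the path is blocked at N_1.
Since every path is blocked, d-separation holds.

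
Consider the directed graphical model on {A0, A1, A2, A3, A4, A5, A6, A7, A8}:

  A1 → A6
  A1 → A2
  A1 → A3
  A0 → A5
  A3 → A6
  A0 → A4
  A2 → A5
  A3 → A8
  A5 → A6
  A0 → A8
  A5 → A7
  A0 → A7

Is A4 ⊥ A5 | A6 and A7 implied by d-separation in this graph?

We examine all 6 paths between A4 and A5:
Path 1: A4 ← A0 → A8 ← A3 → A6 ← A5
  A8 is a collider here and neither A8 nor any of its descendants is conditioned on, so the collider stays closed — the path is blocked at A8.
Path 2: A4 ← A0 → A8 ← A3 → A6 ← A1 → A2 → A5
  A8 is a collider here and neither A8 nor any of its descendants is conditioned on, so the collider stays closed — the path is blocked at A8.
Path 3: A4 ← A0 → A8 ← A3 ← A1 → A6 ← A5
  A8 is a collider here and neither A8 nor any of its descendants is conditioned on, so the collider stays closed — the path is blocked at A8.
Path 4: A4 ← A0 → A8 ← A3 ← A1 → A2 → A5
  A8 is a collider here and neither A8 nor any of its descendants is conditioned on, so the collider stays closed — the path is blocked at A8.
Path 5: A4 ← A0 → A5
  A0 is a fork and A0 is not conditioned on — no node blocks this path, so it is active.
Path 6: A4 ← A0 → A7 ← A5
  A0 is a fork and A0 is not conditioned on; A7 is a collider and A7 is conditioned on, which opens it — no node blocks this path, so it is active.
Because an active path exists, A4 and A5 are not d-separated.

No — A4 and A5 are not d-separated given {A6, A7}.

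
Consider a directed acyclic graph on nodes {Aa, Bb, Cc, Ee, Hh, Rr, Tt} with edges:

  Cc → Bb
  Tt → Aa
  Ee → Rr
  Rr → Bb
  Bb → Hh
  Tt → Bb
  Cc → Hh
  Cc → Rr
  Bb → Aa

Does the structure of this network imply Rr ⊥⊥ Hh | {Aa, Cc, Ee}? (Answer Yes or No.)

There are 4 undirected paths between Rr and Hh; checking each against the conditioning set {Aa, Cc, Ee}:
  1. Rr → Bb → Hh — Bb:chain[open] ⇒ active
  2. Rr → Bb ← Cc → Hh — Bb:collider[open]; Cc:fork[blocks] ⇒ blocked
  3. Rr ← Cc → Bb → Hh — Cc:fork[blocks]; Bb:chain[open] ⇒ blocked
  4. Rr ← Cc → Hh — Cc:fork[blocks] ⇒ blocked
Since the path Rr → Bb → Hh is active, Rr and Hh are not d-separated given {Aa, Cc, Ee}.

No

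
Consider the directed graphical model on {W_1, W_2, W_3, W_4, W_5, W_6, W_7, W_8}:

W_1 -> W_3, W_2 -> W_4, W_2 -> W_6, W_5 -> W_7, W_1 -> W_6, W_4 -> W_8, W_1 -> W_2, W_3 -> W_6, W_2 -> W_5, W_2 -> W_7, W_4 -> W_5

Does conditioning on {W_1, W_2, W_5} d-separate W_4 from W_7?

Enumerating the 4 paths from W_4 to W_7 and testing each for blocking by {W_1, W_2, W_5}:
  1. W_4 ← W_2 → W_5 → W_7 — W_2:fork[blocks]; W_5:chain[blocks] ⇒ blocked
  2. W_4 ← W_2 → W_7 — W_2:fork[blocks] ⇒ blocked
  3. W_4 → W_5 ← W_2 → W_7 — W_5:collider[open]; W_2:fork[blocks] ⇒ blocked
  4. W_4 → W_5 → W_7 — W_5:chain[blocks] ⇒ blocked
All paths are blocked; W_4 ⊥ W_7 | {W_1, W_2, W_5} holds.

Yes — W_4 and W_7 are d-separated given {W_1, W_2, W_5}.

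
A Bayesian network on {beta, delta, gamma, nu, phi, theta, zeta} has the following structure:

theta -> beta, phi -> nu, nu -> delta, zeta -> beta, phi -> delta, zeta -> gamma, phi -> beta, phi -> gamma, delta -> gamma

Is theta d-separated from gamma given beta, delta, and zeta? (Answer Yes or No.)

4 paths connect theta and gamma; each must be blocked for d-separation to hold:
  1. theta → beta ← phi → nu → delta → gamma — beta:collider[open]; phi:fork[open]; nu:chain[open]; delta:chain[blocks] ⇒ blocked
  2. theta → beta ← phi → delta → gamma — beta:collider[open]; phi:fork[open]; delta:chain[blocks] ⇒ blocked
  3. theta → beta ← phi → gamma — beta:collider[open]; phi:fork[open] ⇒ active
  4. theta → beta ← zeta → gamma — beta:collider[open]; zeta:fork[blocks] ⇒ blocked
At least one path is unblocked, so d-separation fails.

No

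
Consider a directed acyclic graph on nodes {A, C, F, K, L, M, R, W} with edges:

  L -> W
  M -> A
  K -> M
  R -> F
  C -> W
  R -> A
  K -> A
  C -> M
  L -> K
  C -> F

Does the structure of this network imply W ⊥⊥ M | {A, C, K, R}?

6 paths connect W and M; each must be blocked for d-separation to hold:
Path 1: W ← C → F ← R → A ← K → M
  C is a fork here and C is conditioned on, so the path is blocked at C.
Path 2: W ← C → F ← R → A ← M
  C is a fork here and C is conditioned on, so the path is blocked at C.
Path 3: W ← C → M
  C is a fork here and C is conditioned on, so the path is blocked at C.
Path 4: W ← L → K → A ← R → F ← C → M
  K is a chain here and K is conditioned on, so the path is blocked at K.
Path 5: W ← L → K → A ← M
  K is a chain here and K is conditioned on, so the path is blocked at K.
Path 6: W ← L → K → M
  K is a chain here and K is conditioned on, so the path is blocked at K.
All paths are blocked; W ⊥ M | {A, C, K, R} holds.

Yes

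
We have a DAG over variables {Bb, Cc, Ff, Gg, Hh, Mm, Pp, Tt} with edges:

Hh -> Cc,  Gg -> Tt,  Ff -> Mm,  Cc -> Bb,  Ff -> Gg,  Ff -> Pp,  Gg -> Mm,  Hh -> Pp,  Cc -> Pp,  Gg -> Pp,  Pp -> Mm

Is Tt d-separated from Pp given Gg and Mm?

There are 5 undirected paths between Tt and Pp; checking each against the conditioning set {Gg, Mm}:
  1. Tt ← Gg → Pp — Gg:fork[blocks] ⇒ blocked
  2. Tt ← Gg ← Ff → Pp — Gg:chain[blocks]; Ff:fork[open] ⇒ blocked
  3. Tt ← Gg ← Ff → Mm ← Pp — Gg:chain[blocks]; Ff:fork[open]; Mm:collider[open] ⇒ blocked
  4. Tt ← Gg → Mm ← Pp — Gg:fork[blocks]; Mm:collider[open] ⇒ blocked
  5. Tt ← Gg → Mm ← Ff → Pp — Gg:fork[blocks]; Mm:collider[open]; Ff:fork[open] ⇒ blocked
All paths are blocked; Tt ⊥ Pp | {Gg, Mm} holds.

Yes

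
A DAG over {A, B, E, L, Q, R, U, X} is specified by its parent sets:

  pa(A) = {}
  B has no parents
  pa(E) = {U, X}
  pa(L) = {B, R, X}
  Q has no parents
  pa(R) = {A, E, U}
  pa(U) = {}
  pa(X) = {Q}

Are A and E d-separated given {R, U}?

No

Enumerating the 3 paths from A to E and testing each for blocking by {R, U}:
  1. A → R ← E — R:collider[open] ⇒ active
  2. A → R → L ← X → E — R:chain[blocks]; L:collider[blocks]; X:fork[open] ⇒ blocked
  3. A → R ← U → E — R:collider[open]; U:fork[blocks] ⇒ blocked
Since the path A → R ← E is active, A and E are not d-separated given {R, U}.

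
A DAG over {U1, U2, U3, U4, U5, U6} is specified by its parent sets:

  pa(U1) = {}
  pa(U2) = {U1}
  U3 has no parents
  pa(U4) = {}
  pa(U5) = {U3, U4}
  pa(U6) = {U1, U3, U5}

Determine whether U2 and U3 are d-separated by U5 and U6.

2 paths connect U2 and U3; each must be blocked for d-separation to hold:
Path 1: U2 ← U1 → U6 ← U5 ← U3
  U5 is a chain here and U5 is conditioned on, so the path is blocked at U5.
Path 2: U2 ← U1 → U6 ← U3
  U1 is a fork and U1 is not conditioned on; U6 is a collider and U6 is conditioned on, which opens it — no node blocks this path, so it is active.
Because an active path exists, U2 and U3 are not d-separated.

No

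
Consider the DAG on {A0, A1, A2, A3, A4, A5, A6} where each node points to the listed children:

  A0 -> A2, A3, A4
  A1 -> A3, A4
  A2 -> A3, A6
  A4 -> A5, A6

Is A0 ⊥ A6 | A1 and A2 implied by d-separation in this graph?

No — A0 and A6 are not d-separated given {A1, A2}.

There are 6 undirected paths between A0 and A6; checking each against the conditioning set {A1, A2}:
Path 1: A0 → A3 ← A2 → A6
  A3 is a collider here and neither A3 nor any of its descendants is conditioned on, so the collider stays closed — the path is blocked at A3.
Path 2: A0 → A3 ← A1 → A4 → A6
  A3 is a collider here and neither A3 nor any of its descendants is conditioned on, so the collider stays closed — the path is blocked at A3.
Path 3: A0 → A4 → A6
  A4 is a chain and A4 is not conditioned on — no node blocks this path, so it is active.
Path 4: A0 → A4 ← A1 → A3 ← A2 → A6
  A4 is a collider here and neither A4 nor any of its descendants is conditioned on, so the collider stays closed — the path is blocked at A4.
Path 5: A0 → A2 → A3 ← A1 → A4 → A6
  A2 is a chain here and A2 is conditioned on, so the path is blocked at A2.
Path 6: A0 → A2 → A6
  A2 is a chain here and A2 is conditioned on, so the path is blocked at A2.
Since the path A0 → A4 → A6 is active, A0 and A6 are not d-separated given {A1, A2}.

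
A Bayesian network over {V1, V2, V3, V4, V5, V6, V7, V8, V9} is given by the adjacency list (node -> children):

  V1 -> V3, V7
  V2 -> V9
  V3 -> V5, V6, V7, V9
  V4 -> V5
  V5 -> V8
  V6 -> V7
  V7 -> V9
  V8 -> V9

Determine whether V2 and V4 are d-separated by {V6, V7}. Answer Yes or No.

Yes — V2 and V4 are d-separated given {V6, V7}.

We examine all 5 paths between V2 and V4:
  1. V2 → V9 ← V8 ← V5 ← V4 — V9:collider[blocks]; V8:chain[open]; V5:chain[open] ⇒ blocked
  2. V2 → V9 ← V7 ← V1 → V3 → V5 ← V4 — V9:collider[blocks]; V7:chain[blocks]; V1:fork[open]; V3:chain[open]; V5:collider[blocks] ⇒ blocked
  3. V2 → V9 ← V7 ← V6 ← V3 → V5 ← V4 — V9:collider[blocks]; V7:chain[blocks]; V6:chain[blocks]; V3:fork[open]; V5:collider[blocks] ⇒ blocked
  4. V2 → V9 ← V7 ← V3 → V5 ← V4 — V9:collider[blocks]; V7:chain[blocks]; V3:fork[open]; V5:collider[blocks] ⇒ blocked
  5. V2 → V9 ← V3 → V5 ← V4 — V9:collider[blocks]; V3:fork[open]; V5:collider[blocks] ⇒ blocked
Every path is blocked, so V2 and V4 are d-separated given {V6, V7}.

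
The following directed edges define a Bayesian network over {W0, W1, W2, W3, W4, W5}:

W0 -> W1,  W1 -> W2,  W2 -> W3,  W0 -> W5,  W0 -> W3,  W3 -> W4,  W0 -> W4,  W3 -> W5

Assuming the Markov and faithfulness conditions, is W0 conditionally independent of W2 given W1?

We examine all 4 paths between W0 and W2:
Path 1: W0 → W4 ← W3 ← W2
  W4 is a collider here and neither W4 nor any of its descendants is conditioned on, so the collider stays closed — the path is blocked at W4.
Path 2: W0 → W3 ← W2
  W3 is a collider here and neither W3 nor any of its descendants is conditioned on, so the collider stays closed — the path is blocked at W3.
Path 3: W0 → W1 → W2
  W1 is a chain here and W1 is conditioned on, so the path is blocked at W1.
Path 4: W0 → W5 ← W3 ← W2
  W5 is a collider here and neither W5 nor any of its descendants is conditioned on, so the collider stays closed — the path is blocked at W5.
All paths are blocked; W0 ⊥ W2 | {W1} holds.

Yes — W0 and W2 are d-separated given {W1}.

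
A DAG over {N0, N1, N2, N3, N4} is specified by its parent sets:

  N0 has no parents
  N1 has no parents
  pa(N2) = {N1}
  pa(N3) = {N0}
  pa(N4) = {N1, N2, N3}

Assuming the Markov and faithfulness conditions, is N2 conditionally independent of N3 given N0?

2 paths connect N2 and N3; each must be blocked for d-separation to hold:
Path 1: N2 ← N1 → N4 ← N3
  N4 is a collider here and neither N4 nor any of its descendants is conditioned on, so the collider stays closed — the path is blocked at N4.
Path 2: N2 → N4 ← N3
  N4 is a collider here and neither N4 nor any of its descendants is conditioned on, so the collider stays closed — the path is blocked at N4.
Every path is blocked, so N2 and N3 are d-separated given {N0}.

Yes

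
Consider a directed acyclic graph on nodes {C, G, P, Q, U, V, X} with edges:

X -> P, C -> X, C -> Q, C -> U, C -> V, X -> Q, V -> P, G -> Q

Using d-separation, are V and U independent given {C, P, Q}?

Yes

There are 3 undirected paths between V and U; checking each against the conditioning set {C, P, Q}:
  1. V ← C → U — C:fork[blocks] ⇒ blocked
  2. V → P ← X ← C → U — P:collider[open]; X:chain[open]; C:fork[blocks] ⇒ blocked
  3. V → P ← X → Q ← C → U — P:collider[open]; X:fork[open]; Q:collider[open]; C:fork[blocks] ⇒ blocked
Since every path is blocked, d-separation holds.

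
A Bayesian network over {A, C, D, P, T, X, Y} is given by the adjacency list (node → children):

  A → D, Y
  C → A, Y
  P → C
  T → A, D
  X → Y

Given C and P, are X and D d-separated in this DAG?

There are 4 undirected paths between X and D; checking each against the conditioning set {C, P}:
  1. X → Y ← C → A → D — Y:collider[blocks]; C:fork[blocks]; A:chain[open] ⇒ blocked
  2. X → Y ← C → A ← T → D — Y:collider[blocks]; C:fork[blocks]; A:collider[blocks]; T:fork[open] ⇒ blocked
  3. X → Y ← A → D — Y:collider[blocks]; A:fork[open] ⇒ blocked
  4. X → Y ← A ← T → D — Y:collider[blocks]; A:chain[open]; T:fork[open] ⇒ blocked
Since every path is blocked, d-separation holds.

Yes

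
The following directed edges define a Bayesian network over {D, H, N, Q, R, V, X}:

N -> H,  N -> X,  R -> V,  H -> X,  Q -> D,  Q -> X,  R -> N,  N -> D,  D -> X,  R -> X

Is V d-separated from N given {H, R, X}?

There are 5 undirected paths between V and N; checking each against the conditioning set {H, R, X}:
Path 1: V ← R → N
  R is a fork here and R is conditioned on, so the path is blocked at R.
Path 2: V ← R → X ← N
  R is a fork here and R is conditioned on, so the path is blocked at R.
Path 3: V ← R → X ← H ← N
  R is a fork here and R is conditioned on, so the path is blocked at R.
Path 4: V ← R → X ← Q → D ← N
  R is a fork here and R is conditioned on, so the path is blocked at R.
Path 5: V ← R → X ← D ← N
  R is a fork here and R is conditioned on, so the path is blocked at R.
Since every path is blocked, d-separation holds.

Yes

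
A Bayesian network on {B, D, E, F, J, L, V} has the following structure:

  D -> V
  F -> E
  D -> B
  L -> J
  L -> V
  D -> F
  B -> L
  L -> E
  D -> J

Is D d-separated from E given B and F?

Enumerating the 4 paths from D to E and testing each for blocking by {B, F}:
  1. D → V ← L → E — V:collider[blocks]; L:fork[open] ⇒ blocked
  2. D → F → E — F:chain[blocks] ⇒ blocked
  3. D → J ← L → E — J:collider[blocks]; L:fork[open] ⇒ blocked
  4. D → B → L → E — B:chain[blocks]; L:chain[open] ⇒ blocked
Since every path is blocked, d-separation holds.

Yes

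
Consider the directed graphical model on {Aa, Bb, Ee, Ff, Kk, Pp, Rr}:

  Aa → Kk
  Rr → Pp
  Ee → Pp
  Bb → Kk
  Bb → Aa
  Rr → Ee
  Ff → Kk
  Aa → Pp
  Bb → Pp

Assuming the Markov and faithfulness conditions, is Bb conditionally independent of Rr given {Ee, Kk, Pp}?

There are 6 undirected paths between Bb and Rr; checking each against the conditioning set {Ee, Kk, Pp}:
  1. Bb → Kk ← Aa → Pp ← Ee ← Rr — Kk:collider[open]; Aa:fork[open]; Pp:collider[open]; Ee:chain[blocks] ⇒ blocked
  2. Bb → Kk ← Aa → Pp ← Rr — Kk:collider[open]; Aa:fork[open]; Pp:collider[open] ⇒ active
  3. Bb → Pp ← Ee ← Rr — Pp:collider[open]; Ee:chain[blocks] ⇒ blocked
  4. Bb → Pp ← Rr — Pp:collider[open] ⇒ active
  5. Bb → Aa → Pp ← Ee ← Rr — Aa:chain[open]; Pp:collider[open]; Ee:chain[blocks] ⇒ blocked
  6. Bb → Aa → Pp ← Rr — Aa:chain[open]; Pp:collider[open] ⇒ active
Because an active path exists, Bb and Rr are not d-separated.

No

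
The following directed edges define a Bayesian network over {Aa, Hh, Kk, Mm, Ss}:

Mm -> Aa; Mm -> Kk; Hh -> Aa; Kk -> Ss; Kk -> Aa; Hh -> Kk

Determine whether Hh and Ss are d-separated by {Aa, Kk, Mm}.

We examine all 3 paths between Hh and Ss:
  1. Hh → Kk → Ss — Kk:chain[blocks] ⇒ blocked
  2. Hh → Aa ← Kk → Ss — Aa:collider[open]; Kk:fork[blocks] ⇒ blocked
  3. Hh → Aa ← Mm → Kk → Ss — Aa:collider[open]; Mm:fork[blocks]; Kk:chain[blocks] ⇒ blocked
All paths are blocked; Hh ⊥ Ss | {Aa, Kk, Mm} holds.

Yes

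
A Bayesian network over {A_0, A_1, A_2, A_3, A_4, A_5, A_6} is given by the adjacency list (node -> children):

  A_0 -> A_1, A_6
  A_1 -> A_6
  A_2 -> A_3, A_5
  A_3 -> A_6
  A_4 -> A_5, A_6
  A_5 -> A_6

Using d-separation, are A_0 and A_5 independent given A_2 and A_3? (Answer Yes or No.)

Yes — A_0 and A_5 are d-separated given {A_2, A_3}.

There are 6 undirected paths between A_0 and A_5; checking each against the conditioning set {A_2, A_3}:
  1. A_0 → A_1 → A_6 ← A_5 — A_1:chain[open]; A_6:collider[blocks] ⇒ blocked
  2. A_0 → A_1 → A_6 ← A_4 → A_5 — A_1:chain[open]; A_6:collider[blocks]; A_4:fork[open] ⇒ blocked
  3. A_0 → A_1 → A_6 ← A_3 ← A_2 → A_5 — A_1:chain[open]; A_6:collider[blocks]; A_3:chain[blocks]; A_2:fork[blocks] ⇒ blocked
  4. A_0 → A_6 ← A_5 — A_6:collider[blocks] ⇒ blocked
  5. A_0 → A_6 ← A_4 → A_5 — A_6:collider[blocks]; A_4:fork[open] ⇒ blocked
  6. A_0 → A_6 ← A_3 ← A_2 → A_5 — A_6:collider[blocks]; A_3:chain[blocks]; A_2:fork[blocks] ⇒ blocked
Since every path is blocked, d-separation holds.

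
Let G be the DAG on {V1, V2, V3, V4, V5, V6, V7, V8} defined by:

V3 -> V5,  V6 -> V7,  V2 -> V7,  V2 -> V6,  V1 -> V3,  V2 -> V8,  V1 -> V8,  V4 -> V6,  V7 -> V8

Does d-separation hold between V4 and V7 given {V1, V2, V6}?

There are 3 undirected paths between V4 and V7; checking each against the conditioning set {V1, V2, V6}:
Path 1: V4 → V6 ← V2 → V8 ← V7
  V2 is a fork here and V2 is conditioned on, so the path is blocked at V2.
Path 2: V4 → V6 ← V2 → V7
  V2 is a fork here and V2 is conditioned on, so the path is blocked at V2.
Path 3: V4 → V6 → V7
  V6 is a chain here and V6 is conditioned on, so the path is blocked at V6.
Since every path is blocked, d-separation holds.

Yes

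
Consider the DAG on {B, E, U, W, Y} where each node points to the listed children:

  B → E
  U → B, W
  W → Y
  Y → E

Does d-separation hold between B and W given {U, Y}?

There are 2 undirected paths between B and W; checking each against the conditioning set {U, Y}:
  1. B ← U → W — U:fork[blocks] ⇒ blocked
  2. B → E ← Y ← W — E:collider[blocks]; Y:chain[blocks] ⇒ blocked
Since every path is blocked, d-separation holds.

Yes — B and W are d-separated given {U, Y}.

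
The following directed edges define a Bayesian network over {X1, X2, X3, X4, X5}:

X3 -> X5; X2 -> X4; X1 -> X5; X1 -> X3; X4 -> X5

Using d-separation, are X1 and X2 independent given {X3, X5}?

Enumerating the 2 paths from X1 to X2 and testing each for blocking by {X3, X5}:
Path 1: X1 → X5 ← X4 ← X2
  X5 is a collider and X5 is conditioned on, which opens it; X4 is a chain and X4 is not conditioned on — no node blocks this path, so it is active.
Path 2: X1 → X3 → X5 ← X4 ← X2
  X3 is a chain here and X3 is conditioned on, so the path is blocked at X3.
Because an active path exists, X1 and X2 are not d-separated.

No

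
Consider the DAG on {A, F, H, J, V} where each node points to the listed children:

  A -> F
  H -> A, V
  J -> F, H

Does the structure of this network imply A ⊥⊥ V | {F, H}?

Yes

Enumerating the 2 paths from A to V and testing each for blocking by {F, H}:
Path 1: A ← H → V
  H is a fork here and H is conditioned on, so the path is blocked at H.
Path 2: A → F ← J → H → V
  H is a chain here and H is conditioned on, so the path is blocked at H.
Since every path is blocked, d-separation holds.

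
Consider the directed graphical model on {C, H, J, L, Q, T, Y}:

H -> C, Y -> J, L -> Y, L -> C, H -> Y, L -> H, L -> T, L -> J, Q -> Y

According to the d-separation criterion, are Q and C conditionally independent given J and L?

We examine all 6 paths between Q and C:
  1. Q → Y ← H ← L → C — Y:collider[open]; H:chain[open]; L:fork[blocks] ⇒ blocked
  2. Q → Y ← H → C — Y:collider[open]; H:fork[open] ⇒ active
  3. Q → Y ← L → H → C — Y:collider[open]; L:fork[blocks]; H:chain[open] ⇒ blocked
  4. Q → Y ← L → C — Y:collider[open]; L:fork[blocks] ⇒ blocked
  5. Q → Y → J ← L → H → C — Y:chain[open]; J:collider[open]; L:fork[blocks]; H:chain[open] ⇒ blocked
  6. Q → Y → J ← L → C — Y:chain[open]; J:collider[open]; L:fork[blocks] ⇒ blocked
At least one path is unblocked, so d-separation fails.

No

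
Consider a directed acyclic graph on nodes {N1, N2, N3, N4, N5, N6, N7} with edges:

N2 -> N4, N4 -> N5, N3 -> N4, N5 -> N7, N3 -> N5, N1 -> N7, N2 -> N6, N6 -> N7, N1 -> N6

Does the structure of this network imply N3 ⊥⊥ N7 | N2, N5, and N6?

Yes — N3 and N7 are d-separated given {N2, N5, N6}.

Enumerating the 6 paths from N3 to N7 and testing each for blocking by {N2, N5, N6}:
  1. N3 → N5 → N7 — N5:chain[blocks] ⇒ blocked
  2. N3 → N5 ← N4 ← N2 → N6 ← N1 → N7 — N5:collider[open]; N4:chain[open]; N2:fork[blocks]; N6:collider[open]; N1:fork[open] ⇒ blocked
  3. N3 → N5 ← N4 ← N2 → N6 → N7 — N5:collider[open]; N4:chain[open]; N2:fork[blocks]; N6:chain[blocks] ⇒ blocked
  4. N3 → N4 → N5 → N7 — N4:chain[open]; N5:chain[blocks] ⇒ blocked
  5. N3 → N4 ← N2 → N6 ← N1 → N7 — N4:collider[open]; N2:fork[blocks]; N6:collider[open]; N1:fork[open] ⇒ blocked
  6. N3 → N4 ← N2 → N6 → N7 — N4:collider[open]; N2:fork[blocks]; N6:chain[blocks] ⇒ blocked
All paths are blocked; N3 ⊥ N7 | {N2, N5, N6} holds.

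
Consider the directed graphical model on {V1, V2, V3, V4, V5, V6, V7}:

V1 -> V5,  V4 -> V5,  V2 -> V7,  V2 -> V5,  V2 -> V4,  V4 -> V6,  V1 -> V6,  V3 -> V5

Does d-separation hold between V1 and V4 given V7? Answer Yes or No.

Yes — V1 and V4 are d-separated given {V7}.

There are 3 undirected paths between V1 and V4; checking each against the conditioning set {V7}:
Path 1: V1 → V6 ← V4
  V6 is a collider here and neither V6 nor any of its descendants is conditioned on, so the collider stays closed — the path is blocked at V6.
Path 2: V1 → V5 ← V4
  V5 is a collider here and neither V5 nor any of its descendants is conditioned on, so the collider stays closed — the path is blocked at V5.
Path 3: V1 → V5 ← V2 → V4
  V5 is a collider here and neither V5 nor any of its descendants is conditioned on, so the collider stays closed — the path is blocked at V5.
Every path is blocked, so V1 and V4 are d-separated given {V7}.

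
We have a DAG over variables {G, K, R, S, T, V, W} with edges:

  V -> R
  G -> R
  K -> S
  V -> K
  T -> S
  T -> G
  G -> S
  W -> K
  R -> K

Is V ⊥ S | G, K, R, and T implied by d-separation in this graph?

There are 6 undirected paths between V and S; checking each against the conditioning set {G, K, R, T}:
Path 1: V → R → K → S
  R is a chain here and R is conditioned on, so the path is blocked at R.
Path 2: V → R ← G → S
  G is a fork here and G is conditioned on, so the path is blocked at G.
Path 3: V → R ← G ← T → S
  G is a chain here and G is conditioned on, so the path is blocked at G.
Path 4: V → K ← R ← G → S
  R is a chain here and R is conditioned on, so the path is blocked at R.
Path 5: V → K ← R ← G ← T → S
  R is a chain here and R is conditioned on, so the path is blocked at R.
Path 6: V → K → S
  K is a chain here and K is conditioned on, so the path is blocked at K.
Every path is blocked, so V and S are d-separated given {G, K, R, T}.

Yes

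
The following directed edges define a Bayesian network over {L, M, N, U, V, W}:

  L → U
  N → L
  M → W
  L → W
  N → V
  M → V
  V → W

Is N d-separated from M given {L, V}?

No

There are 4 undirected paths between N and M; checking each against the conditioning set {L, V}:
  1. N → V → W ← M — V:chain[blocks]; W:collider[blocks] ⇒ blocked
  2. N → V ← M — V:collider[open] ⇒ active
  3. N → L → W ← V ← M — L:chain[blocks]; W:collider[blocks]; V:chain[blocks] ⇒ blocked
  4. N → L → W ← M — L:chain[blocks]; W:collider[blocks] ⇒ blocked
At least one path is unblocked, so d-separation fails.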